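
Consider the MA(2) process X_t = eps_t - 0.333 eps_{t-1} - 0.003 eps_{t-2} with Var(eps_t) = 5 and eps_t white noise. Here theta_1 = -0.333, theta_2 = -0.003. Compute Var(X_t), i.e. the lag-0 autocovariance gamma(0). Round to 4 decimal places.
\gamma(0) = 5.5545

For an MA(q) process X_t = eps_t + sum_i theta_i eps_{t-i} with
Var(eps_t) = sigma^2, the variance is
  gamma(0) = sigma^2 * (1 + sum_i theta_i^2).
  sum_i theta_i^2 = (-0.333)^2 + (-0.003)^2 = 0.110889 + 0.000009 = 0.110898.
  gamma(0) = 5 * (1 + 0.110898) = 5 * 1.110898 = 5.55449, which rounds to 5.5545.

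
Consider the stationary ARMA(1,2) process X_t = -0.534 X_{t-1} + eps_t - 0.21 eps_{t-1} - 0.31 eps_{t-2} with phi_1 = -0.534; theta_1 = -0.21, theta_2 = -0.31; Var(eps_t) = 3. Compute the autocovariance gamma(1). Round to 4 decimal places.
\gamma(1) = -2.4439

Multiply the model equation by X_{t-k} and take expectations. With theta_0 = psi_0 = 1 and psi_j the MA(infinity) weights, this gives
  gamma(k) - sum_i phi_i gamma(k-i) = c_k,
  c_k = sigma^2 * sum_{j=k..q} theta_j psi_{j-k}   (c_k = 0 for k > q),
using gamma(-m) = gamma(m).
psi-weights needed (psi_j = theta_j + sum_i phi_i psi_{j-i}):
  psi_1 = theta_1 + phi_1 = -0.21 + (-0.534) = -0.744
  psi_2 = theta_2 + phi_1 psi_1 = -0.31 + (-0.534)(-0.744) = 0.087296
Right-hand sides:
  c_0 = sigma^2 (1 + theta_1 psi_1 + theta_2 psi_2) = 3 * (1 + (-0.21)(-0.744) + (-0.31)(0.087296)) = 3 * 1.129178 = 3.387535
  c_1 = sigma^2 (theta_1 + theta_2 psi_1) = 3 * (-0.21 + (-0.31)(-0.744)) = 0.06192
  c_2 = sigma^2 theta_2 = 3 * (-0.31) = -0.93
Equations for k = 0 and k = 1 (AR order 1):
  gamma(0) = phi_1 gamma(1) + c_0
  gamma(1) = phi_1 gamma(0) + c_1
Substituting the second into the first: gamma(0) (1 - phi_1^2) = c_0 + phi_1 c_1, so
  gamma(0) = (c_0 + phi_1 c_1) / (1 - phi_1^2) = (3.387535 + (-0.534)(0.06192)) / (1 - (-0.534)^2) = 3.354469 / 0.714844 = 4.692589.
  gamma(1) = phi_1 gamma(0) + c_1 = (-0.534)(4.692589) + (0.06192) = -2.443923.
Therefore gamma(1) = -2.4439 (to 4 decimal places).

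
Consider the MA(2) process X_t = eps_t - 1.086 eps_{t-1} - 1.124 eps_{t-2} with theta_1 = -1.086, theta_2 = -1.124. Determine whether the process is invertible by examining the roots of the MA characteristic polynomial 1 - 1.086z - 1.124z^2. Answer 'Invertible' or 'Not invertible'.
\text{Not invertible}

The MA(q) characteristic polynomial is P(z) = 1 - 1.086z - 1.124z^2.
Invertibility requires all roots to lie outside the unit circle, i.e. |z| > 1 for every root.
Set 1 + (-1.086) z + (-1.124) z^2 = 0, i.e. a z^2 + b z + c = 0 with a = -1.124, b = -1.086, c = 1.
Discriminant D = b^2 - 4ac = (-1.086)^2 - 4*(-1.124)*1 = 1.179396 - (-4.496) = 5.675396.
D >= 0, so the roots are real: z = (-b +/- sqrt(D)) / (2a) = (1.086 +/- 2.382309) / (-2.248).
  z_1 = (1.086 + 2.382309) / (-2.248) = -1.5428,   |z_1| = 1.5428.
  z_2 = (1.086 - 2.382309) / (-2.248) = 0.5766,   |z_2| = 0.5766.
Moduli of all roots: 1.5428, 0.5766.
All moduli strictly greater than 1? No.
Verdict: Not invertible.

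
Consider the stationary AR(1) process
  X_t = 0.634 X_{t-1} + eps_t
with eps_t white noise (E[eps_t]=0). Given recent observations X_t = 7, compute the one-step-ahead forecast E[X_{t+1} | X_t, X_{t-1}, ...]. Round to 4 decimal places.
E[X_{t+1} \mid \mathcal F_t] = 4.4380

For an AR(p) model X_t = c + sum_i phi_i X_{t-i} + eps_t, the
one-step-ahead conditional mean is
  E[X_{t+1} | X_t, ...] = c + sum_i phi_i X_{t+1-i}.
Substitute known values:
  E[X_{t+1} | ...] = (0.634) * (7)
                   = 4.4380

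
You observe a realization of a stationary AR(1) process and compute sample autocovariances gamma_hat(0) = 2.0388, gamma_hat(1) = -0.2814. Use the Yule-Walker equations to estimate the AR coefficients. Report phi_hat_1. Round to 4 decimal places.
\hat\phi_{1} = -0.1380

The Yule-Walker equations for an AR(p) process read, in matrix form,
  Gamma_p phi = r_p,   with   (Gamma_p)_{ij} = gamma(|i - j|),
                       (r_p)_i = gamma(i),   i,j = 1..p.
Substitute the sample gammas (Toeplitz matrix and right-hand side of size 1):
  Gamma_p = [[2.0388]]
  r_p     = [-0.2814]
With p = 1 this is the single equation gamma(0) phi_1 = gamma(1):
  phi_hat_1 = gamma(1) / gamma(0) = -0.2814 / 2.0388 = -0.1380.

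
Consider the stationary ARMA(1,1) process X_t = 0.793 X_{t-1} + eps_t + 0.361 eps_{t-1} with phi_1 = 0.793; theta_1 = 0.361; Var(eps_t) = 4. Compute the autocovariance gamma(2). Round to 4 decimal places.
\gamma(2) = 12.6859

Multiply the model equation by X_{t-k} and take expectations. With theta_0 = psi_0 = 1 and psi_j the MA(infinity) weights, this gives
  gamma(k) - sum_i phi_i gamma(k-i) = c_k,
  c_k = sigma^2 * sum_{j=k..q} theta_j psi_{j-k}   (c_k = 0 for k > q),
using gamma(-m) = gamma(m).
psi-weights needed (psi_j = theta_j + sum_i phi_i psi_{j-i}):
  psi_1 = theta_1 + phi_1 = 0.361 + (0.793) = 1.154
Right-hand sides:
  c_0 = sigma^2 (1 + theta_1 psi_1) = 4 * (1 + (0.361)(1.154)) = 4 * 1.416594 = 5.666376
  c_1 = sigma^2 theta_1 = 4 * (0.361) = 1.444
  c_2 = 0
Equations for k = 0 and k = 1 (AR order 1):
  gamma(0) = phi_1 gamma(1) + c_0
  gamma(1) = phi_1 gamma(0) + c_1
Substituting the second into the first: gamma(0) (1 - phi_1^2) = c_0 + phi_1 c_1, so
  gamma(0) = (c_0 + phi_1 c_1) / (1 - phi_1^2) = (5.666376 + (0.793)(1.444)) / (1 - (0.793)^2) = 6.811468 / 0.371151 = 18.352282.
  gamma(1) = phi_1 gamma(0) + c_1 = (0.793)(18.352282) + (1.444) = 15.99736.
For k = 2 (> q): gamma(2) = phi_1 gamma(1) = (0.793)(15.99736) = 12.685906.
Therefore gamma(2) = 12.6859 (to 4 decimal places).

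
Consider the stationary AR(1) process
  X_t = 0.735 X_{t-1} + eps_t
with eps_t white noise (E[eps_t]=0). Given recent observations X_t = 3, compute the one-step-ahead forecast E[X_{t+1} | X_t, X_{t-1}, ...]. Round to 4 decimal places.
E[X_{t+1} \mid \mathcal F_t] = 2.2050

For an AR(p) model X_t = c + sum_i phi_i X_{t-i} + eps_t, the
one-step-ahead conditional mean is
  E[X_{t+1} | X_t, ...] = c + sum_i phi_i X_{t+1-i}.
Substitute known values:
  E[X_{t+1} | ...] = (0.735) * (3)
                   = 2.2050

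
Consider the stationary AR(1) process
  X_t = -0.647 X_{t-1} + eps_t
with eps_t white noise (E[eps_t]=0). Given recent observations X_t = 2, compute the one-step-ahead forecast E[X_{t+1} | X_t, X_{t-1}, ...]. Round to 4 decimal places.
E[X_{t+1} \mid \mathcal F_t] = -1.2940

For an AR(p) model X_t = c + sum_i phi_i X_{t-i} + eps_t, the
one-step-ahead conditional mean is
  E[X_{t+1} | X_t, ...] = c + sum_i phi_i X_{t+1-i}.
Substitute known values:
  E[X_{t+1} | ...] = (-0.647) * (2)
                   = -1.2940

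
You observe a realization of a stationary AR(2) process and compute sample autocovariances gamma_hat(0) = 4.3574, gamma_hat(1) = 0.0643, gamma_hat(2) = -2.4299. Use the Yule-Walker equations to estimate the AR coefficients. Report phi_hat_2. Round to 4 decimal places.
\hat\phi_{2} = -0.5580

The Yule-Walker equations for an AR(p) process read, in matrix form,
  Gamma_p phi = r_p,   with   (Gamma_p)_{ij} = gamma(|i - j|),
                       (r_p)_i = gamma(i),   i,j = 1..p.
Substitute the sample gammas (Toeplitz matrix and right-hand side of size 2):
  Gamma_p = [[4.3574, 0.0643], [0.0643, 4.3574]]
  r_p     = [0.0643, -2.4299]
Written out:
  4.3574 phi_1 + 0.0643 phi_2 = 0.0643
  0.0643 phi_1 + 4.3574 phi_2 = -2.4299
Solve by Cramer's rule:
  det = gamma(0)^2 - gamma(1)^2 = (4.3574)^2 - (0.0643)^2 = 18.98693476 - 0.00413449 = 18.98280027
  phi_hat_1 = [gamma(1) gamma(0) - gamma(1) gamma(2)] / det = [(0.0643)(4.3574) - (0.0643)(-2.4299)] / 18.98280027 = 0.43642339 / 18.98280027 = 0.023
  phi_hat_2 = [gamma(0) gamma(2) - gamma(1)^2] / det = [(4.3574)(-2.4299) - (0.0643)^2] / 18.98280027 = -10.59218075 / 18.98280027 = -0.558
So phi_hat = [0.0230, -0.5580].
Therefore phi_hat_2 = -0.5580.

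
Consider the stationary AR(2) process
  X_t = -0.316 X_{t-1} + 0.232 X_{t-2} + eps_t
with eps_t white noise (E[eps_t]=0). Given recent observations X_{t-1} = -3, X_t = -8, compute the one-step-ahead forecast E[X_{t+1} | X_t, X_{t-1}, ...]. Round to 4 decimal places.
E[X_{t+1} \mid \mathcal F_t] = 1.8320

For an AR(p) model X_t = c + sum_i phi_i X_{t-i} + eps_t, the
one-step-ahead conditional mean is
  E[X_{t+1} | X_t, ...] = c + sum_i phi_i X_{t+1-i}.
Substitute known values:
  E[X_{t+1} | ...] = (-0.316) * (-8) + (0.232) * (-3)
                   = 1.8320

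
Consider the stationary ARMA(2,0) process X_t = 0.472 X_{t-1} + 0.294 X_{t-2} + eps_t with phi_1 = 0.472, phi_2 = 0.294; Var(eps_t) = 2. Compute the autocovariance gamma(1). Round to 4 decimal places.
\gamma(1) = 2.6465

Multiply the model equation by X_{t-k} and take expectations. With theta_0 = psi_0 = 1 and psi_j the MA(infinity) weights, this gives
  gamma(k) - sum_i phi_i gamma(k-i) = c_k,
  c_k = sigma^2 * sum_{j=k..q} theta_j psi_{j-k}   (c_k = 0 for k > q),
using gamma(-m) = gamma(m).
Pure AR (q = 0): c_0 = sigma^2 = 2, c_k = 0 for k >= 1.
Equations for k = 0, 1, 2 (AR order 2, c_2 = 0):
  (E0) gamma(0) = phi_1 gamma(1) + phi_2 gamma(2) + c_0
  (E1) gamma(1) = phi_1 gamma(0) + phi_2 gamma(1) + c_1
  (E2) gamma(2) = phi_1 gamma(1) + phi_2 gamma(0)
From (E1): gamma(1) = A gamma(0) + B with
  A = phi_1 / (1 - phi_2) = 0.472 / 0.706 = 0.668555,   B = c_1 / (1 - phi_2) = 0 / 0.706 = 0.
Insert (E2) into (E0): gamma(0) (1 - phi_2^2) = phi_1 (1 + phi_2) gamma(1) + c_0.
  phi_1 (1 + phi_2) = (0.472)(1.294) = 0.610768,   1 - phi_2^2 = 0.913564.
Replace gamma(1) by A gamma(0) + B and collect gamma(0):
  gamma(0) [0.913564 - (0.610768)(0.668555)] = c_0 = 2
  gamma(0) * 0.505232 = 2
  gamma(0) = 2 / 0.505232 = 3.958579.
  gamma(1) = A gamma(0) = (0.668555)(3.958579) = 2.646528.
Therefore gamma(1) = 2.6465 (to 4 decimal places).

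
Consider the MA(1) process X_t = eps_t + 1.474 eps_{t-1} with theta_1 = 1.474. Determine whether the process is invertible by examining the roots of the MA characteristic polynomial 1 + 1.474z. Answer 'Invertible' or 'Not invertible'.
\text{Not invertible}

The MA(q) characteristic polynomial is P(z) = 1 + 1.474z.
Invertibility requires all roots to lie outside the unit circle, i.e. |z| > 1 for every root.
This is linear in z: 1 + (1.474) z = 0  =>  z = -1/(1.474) = -0.678426,  |z| = 0.678426.
Moduli of all roots: 0.6784.
All moduli strictly greater than 1? No.
Verdict: Not invertible.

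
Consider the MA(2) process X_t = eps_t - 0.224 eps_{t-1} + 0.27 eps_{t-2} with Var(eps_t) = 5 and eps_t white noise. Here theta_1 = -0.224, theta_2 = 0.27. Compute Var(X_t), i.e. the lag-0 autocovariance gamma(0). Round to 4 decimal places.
\gamma(0) = 5.6154

For an MA(q) process X_t = eps_t + sum_i theta_i eps_{t-i} with
Var(eps_t) = sigma^2, the variance is
  gamma(0) = sigma^2 * (1 + sum_i theta_i^2).
  sum_i theta_i^2 = (-0.224)^2 + (0.27)^2 = 0.050176 + 0.0729 = 0.123076.
  gamma(0) = 5 * (1 + 0.123076) = 5 * 1.123076 = 5.61538, which rounds to 5.6154.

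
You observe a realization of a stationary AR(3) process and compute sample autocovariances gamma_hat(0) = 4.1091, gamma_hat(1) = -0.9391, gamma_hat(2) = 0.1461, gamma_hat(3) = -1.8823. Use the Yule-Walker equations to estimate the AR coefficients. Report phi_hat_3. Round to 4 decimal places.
\hat\phi_{3} = -0.4790

The Yule-Walker equations for an AR(p) process read, in matrix form,
  Gamma_p phi = r_p,   with   (Gamma_p)_{ij} = gamma(|i - j|),
                       (r_p)_i = gamma(i),   i,j = 1..p.
Substitute the sample gammas (Toeplitz matrix and right-hand side of size 3):
  Gamma_p = [[4.1091, -0.9391, 0.1461], [-0.9391, 4.1091, -0.9391], [0.1461, -0.9391, 4.1091]]
  r_p     = [-0.9391, 0.1461, -1.8823]
Written out (R1..R3):
  (R1) 4.1091 phi_1 - 0.9391 phi_2 + 0.1461 phi_3 = -0.9391
  (R2) -0.9391 phi_1 + 4.1091 phi_2 - 0.9391 phi_3 = 0.1461
  (R3) 0.1461 phi_1 - 0.9391 phi_2 + 4.1091 phi_3 = -1.8823
Gaussian elimination:
  R2 <- R2 - (-0.9391/4.1091) R1 = R2 - (-0.228542) R1:  3.894477 phi_2 - 0.90571 phi_3 = -0.068523
  R3 <- R3 - (0.1461/4.1091) R1 = R3 - (0.035555) R1:  -0.90571 phi_2 + 4.103905 phi_3 = -1.84891
  R3 <- R3 - (-0.90571/3.894477) R2 = R3 - (-0.232563) R2:  3.893271 phi_3 = -1.864846
Back-substitution:
  phi_hat_3 = -1.864846 / 3.893271 = -0.478992
  phi_hat_2 = (-0.068523 - (-0.90571)(-0.478992)) / 3.894477 = -0.128991
  phi_hat_1 = (-0.9391 - (-0.9391)(-0.128991) - (0.1461)(-0.478992)) / 4.1091 = -0.240991
So phi_hat = [-0.2410, -0.1290, -0.4790].
Therefore phi_hat_3 = -0.4790.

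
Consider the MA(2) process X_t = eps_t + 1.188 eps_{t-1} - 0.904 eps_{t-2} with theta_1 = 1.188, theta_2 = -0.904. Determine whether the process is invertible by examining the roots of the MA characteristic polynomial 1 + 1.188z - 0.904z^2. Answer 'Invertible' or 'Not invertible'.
\text{Not invertible}

The MA(q) characteristic polynomial is P(z) = 1 + 1.188z - 0.904z^2.
Invertibility requires all roots to lie outside the unit circle, i.e. |z| > 1 for every root.
Set 1 + (1.188) z + (-0.904) z^2 = 0, i.e. a z^2 + b z + c = 0 with a = -0.904, b = 1.188, c = 1.
Discriminant D = b^2 - 4ac = (1.188)^2 - 4*(-0.904)*1 = 1.411344 - (-3.616) = 5.027344.
D >= 0, so the roots are real: z = (-b +/- sqrt(D)) / (2a) = (-1.188 +/- 2.242174) / (-1.808).
  z_1 = (-1.188 + 2.242174) / (-1.808) = -0.5831,   |z_1| = 0.5831.
  z_2 = (-1.188 - 2.242174) / (-1.808) = 1.8972,   |z_2| = 1.8972.
Moduli of all roots: 0.5831, 1.8972.
All moduli strictly greater than 1? No.
Verdict: Not invertible.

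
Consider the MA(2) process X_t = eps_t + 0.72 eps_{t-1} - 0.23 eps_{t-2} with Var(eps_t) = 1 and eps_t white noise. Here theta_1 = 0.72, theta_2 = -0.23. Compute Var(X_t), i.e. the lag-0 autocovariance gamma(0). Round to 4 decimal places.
\gamma(0) = 1.5713

For an MA(q) process X_t = eps_t + sum_i theta_i eps_{t-i} with
Var(eps_t) = sigma^2, the variance is
  gamma(0) = sigma^2 * (1 + sum_i theta_i^2).
  sum_i theta_i^2 = (0.72)^2 + (-0.23)^2 = 0.5184 + 0.0529 = 0.5713.
  gamma(0) = 1 * (1 + 0.5713) = 1 * 1.5713 = 1.5713.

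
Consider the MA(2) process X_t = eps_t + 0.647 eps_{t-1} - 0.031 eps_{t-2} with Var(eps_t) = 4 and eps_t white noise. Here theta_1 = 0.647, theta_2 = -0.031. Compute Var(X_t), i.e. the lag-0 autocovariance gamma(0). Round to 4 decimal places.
\gamma(0) = 5.6783

For an MA(q) process X_t = eps_t + sum_i theta_i eps_{t-i} with
Var(eps_t) = sigma^2, the variance is
  gamma(0) = sigma^2 * (1 + sum_i theta_i^2).
  sum_i theta_i^2 = (0.647)^2 + (-0.031)^2 = 0.418609 + 0.000961 = 0.41957.
  gamma(0) = 4 * (1 + 0.41957) = 4 * 1.41957 = 5.67828, which rounds to 5.6783.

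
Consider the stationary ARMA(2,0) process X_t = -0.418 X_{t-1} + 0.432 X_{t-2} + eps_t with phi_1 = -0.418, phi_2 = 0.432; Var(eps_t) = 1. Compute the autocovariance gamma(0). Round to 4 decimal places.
\gamma(0) = 2.6819

Multiply the model equation by X_{t-k} and take expectations. With theta_0 = psi_0 = 1 and psi_j the MA(infinity) weights, this gives
  gamma(k) - sum_i phi_i gamma(k-i) = c_k,
  c_k = sigma^2 * sum_{j=k..q} theta_j psi_{j-k}   (c_k = 0 for k > q),
using gamma(-m) = gamma(m).
Pure AR (q = 0): c_0 = sigma^2 = 1, c_k = 0 for k >= 1.
Equations for k = 0, 1, 2 (AR order 2, c_2 = 0):
  (E0) gamma(0) = phi_1 gamma(1) + phi_2 gamma(2) + c_0
  (E1) gamma(1) = phi_1 gamma(0) + phi_2 gamma(1) + c_1
  (E2) gamma(2) = phi_1 gamma(1) + phi_2 gamma(0)
From (E1): gamma(1) = A gamma(0) + B with
  A = phi_1 / (1 - phi_2) = -0.418 / 0.568 = -0.735915,   B = c_1 / (1 - phi_2) = 0 / 0.568 = 0.
Insert (E2) into (E0): gamma(0) (1 - phi_2^2) = phi_1 (1 + phi_2) gamma(1) + c_0.
  phi_1 (1 + phi_2) = (-0.418)(1.432) = -0.598576,   1 - phi_2^2 = 0.813376.
Replace gamma(1) by A gamma(0) + B and collect gamma(0):
  gamma(0) [0.813376 - (-0.598576)(-0.735915)] = c_0 = 1
  gamma(0) * 0.372875 = 1
  gamma(0) = 1 / 0.372875 = 2.681866.
Therefore gamma(0) = 2.6819 (to 4 decimal places).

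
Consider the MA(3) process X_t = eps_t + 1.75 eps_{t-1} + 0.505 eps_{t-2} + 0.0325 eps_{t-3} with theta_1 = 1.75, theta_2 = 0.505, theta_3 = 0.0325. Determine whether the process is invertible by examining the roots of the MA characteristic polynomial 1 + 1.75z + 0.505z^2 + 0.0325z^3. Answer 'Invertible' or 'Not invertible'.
\text{Not invertible}

The MA(q) characteristic polynomial is P(z) = 1 + 1.75z + 0.505z^2 + 0.0325z^3.
Invertibility requires all roots to lie outside the unit circle, i.e. |z| > 1 for every root.
Degree 3: look for a simple real root z0 first, then factor out (1 - z/z0) and solve the remaining quadratic.
Testing z0 = -4: P(-4) = 1 + (1.75)(-4) + (0.505)(-4)^2 + (0.0325)(-4)^3
  = 1 + (-7) + (8.08) + (-2.08) = 0.  So z_0 = -4 is a root, |z_0| = 4.
Divide out the factor (1 + 0.25 z) = (1 - z/z0) (since 1/z0 = -0.25):
  P(z) = (1 + 0.25 z)(1 + (1.5) z + (0.13) z^2)
  [check: z-coef 1.5 - (-0.25) = 1.75; z^2-coef 0.13 - (-0.25)(1.5) = 0.505; z^3-coef -(-0.25)(0.13) = 0.0325.]
Remaining roots from the quadratic factor 1 + (1.5) z + (0.13) z^2:
  Set 1 + (1.5) z + (0.13) z^2 = 0, i.e. a z^2 + b z + c = 0 with a = 0.13, b = 1.5, c = 1.
  Discriminant D = b^2 - 4ac = (1.5)^2 - 4*(0.13)*1 = 2.25 - (0.52) = 1.73.
  D >= 0, so the roots are real: z = (-b +/- sqrt(D)) / (2a) = (-1.5 +/- 1.315295) / (0.26).
    z_1 = (-1.5 + 1.315295) / (0.26) = -0.7104,   |z_1| = 0.7104.
    z_2 = (-1.5 - 1.315295) / (0.26) = -10.8281,   |z_2| = 10.8281.
Moduli of all roots: 4.0000, 0.7104, 10.8281.
All moduli strictly greater than 1? No.
Verdict: Not invertible.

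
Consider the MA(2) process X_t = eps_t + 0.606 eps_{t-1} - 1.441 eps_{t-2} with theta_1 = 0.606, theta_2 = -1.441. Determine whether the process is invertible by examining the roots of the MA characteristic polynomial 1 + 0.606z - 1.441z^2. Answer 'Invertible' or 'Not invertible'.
\text{Not invertible}

The MA(q) characteristic polynomial is P(z) = 1 + 0.606z - 1.441z^2.
Invertibility requires all roots to lie outside the unit circle, i.e. |z| > 1 for every root.
Set 1 + (0.606) z + (-1.441) z^2 = 0, i.e. a z^2 + b z + c = 0 with a = -1.441, b = 0.606, c = 1.
Discriminant D = b^2 - 4ac = (0.606)^2 - 4*(-1.441)*1 = 0.367236 - (-5.764) = 6.131236.
D >= 0, so the roots are real: z = (-b +/- sqrt(D)) / (2a) = (-0.606 +/- 2.476133) / (-2.882).
  z_1 = (-0.606 + 2.476133) / (-2.882) = -0.6489,   |z_1| = 0.6489.
  z_2 = (-0.606 - 2.476133) / (-2.882) = 1.0694,   |z_2| = 1.0694.
Moduli of all roots: 0.6489, 1.0694.
All moduli strictly greater than 1? No.
Verdict: Not invertible.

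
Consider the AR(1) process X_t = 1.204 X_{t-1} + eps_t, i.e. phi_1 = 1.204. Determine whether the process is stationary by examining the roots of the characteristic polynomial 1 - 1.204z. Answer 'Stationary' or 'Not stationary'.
\text{Not stationary}

The AR(p) characteristic polynomial is P(z) = 1 - 1.204z.
Stationarity requires all roots to lie outside the unit circle, i.e. |z| > 1 for every root.
This is linear in z: 1 + (-1.204) z = 0  =>  z = -1/(-1.204) = 0.830565,  |z| = 0.830565.
Moduli of all roots: 0.8306.
All moduli strictly greater than 1? No.
Verdict: Not stationary.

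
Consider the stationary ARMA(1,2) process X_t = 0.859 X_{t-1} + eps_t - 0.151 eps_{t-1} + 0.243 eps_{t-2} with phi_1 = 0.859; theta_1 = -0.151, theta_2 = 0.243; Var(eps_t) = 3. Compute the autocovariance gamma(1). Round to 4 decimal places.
\gamma(1) = 11.0547

Multiply the model equation by X_{t-k} and take expectations. With theta_0 = psi_0 = 1 and psi_j the MA(infinity) weights, this gives
  gamma(k) - sum_i phi_i gamma(k-i) = c_k,
  c_k = sigma^2 * sum_{j=k..q} theta_j psi_{j-k}   (c_k = 0 for k > q),
using gamma(-m) = gamma(m).
psi-weights needed (psi_j = theta_j + sum_i phi_i psi_{j-i}):
  psi_1 = theta_1 + phi_1 = -0.151 + (0.859) = 0.708
  psi_2 = theta_2 + phi_1 psi_1 = 0.243 + (0.859)(0.708) = 0.851172
Right-hand sides:
  c_0 = sigma^2 (1 + theta_1 psi_1 + theta_2 psi_2) = 3 * (1 + (-0.151)(0.708) + (0.243)(0.851172)) = 3 * 1.099927 = 3.29978
  c_1 = sigma^2 (theta_1 + theta_2 psi_1) = 3 * (-0.151 + (0.243)(0.708)) = 0.063132
  c_2 = sigma^2 theta_2 = 3 * (0.243) = 0.729
Equations for k = 0 and k = 1 (AR order 1):
  gamma(0) = phi_1 gamma(1) + c_0
  gamma(1) = phi_1 gamma(0) + c_1
Substituting the second into the first: gamma(0) (1 - phi_1^2) = c_0 + phi_1 c_1, so
  gamma(0) = (c_0 + phi_1 c_1) / (1 - phi_1^2) = (3.29978 + (0.859)(0.063132)) / (1 - (0.859)^2) = 3.354011 / 0.262119 = 12.795756.
  gamma(1) = phi_1 gamma(0) + c_1 = (0.859)(12.795756) + (0.063132) = 11.054686.
Therefore gamma(1) = 11.0547 (to 4 decimal places).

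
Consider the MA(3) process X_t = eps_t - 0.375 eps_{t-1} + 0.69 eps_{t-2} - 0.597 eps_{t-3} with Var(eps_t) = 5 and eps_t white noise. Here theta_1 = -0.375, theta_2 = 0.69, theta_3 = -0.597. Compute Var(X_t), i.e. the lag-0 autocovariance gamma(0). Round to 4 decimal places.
\gamma(0) = 9.8657

For an MA(q) process X_t = eps_t + sum_i theta_i eps_{t-i} with
Var(eps_t) = sigma^2, the variance is
  gamma(0) = sigma^2 * (1 + sum_i theta_i^2).
  sum_i theta_i^2 = (-0.375)^2 + (0.69)^2 + (-0.597)^2 = 0.140625 + 0.4761 + 0.356409 = 0.973134.
  gamma(0) = 5 * (1 + 0.973134) = 5 * 1.973134 = 9.86567, which rounds to 9.8657.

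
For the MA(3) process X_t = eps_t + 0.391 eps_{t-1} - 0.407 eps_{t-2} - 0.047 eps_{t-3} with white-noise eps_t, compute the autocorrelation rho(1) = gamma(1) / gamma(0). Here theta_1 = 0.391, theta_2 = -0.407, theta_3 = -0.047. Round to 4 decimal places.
\rho(1) = 0.1900

For an MA(q) process with theta_0 = 1, the autocovariance is
  gamma(k) = sigma^2 * sum_{i=0..q-k} theta_i * theta_{i+k},
and rho(k) = gamma(k) / gamma(0). Sigma^2 cancels.
  numerator   = (1)*(0.391) + (0.391)*(-0.407) + (-0.407)*(-0.047) = 0.250992.
  denominator = (1)^2 + (0.391)^2 + (-0.407)^2 + (-0.047)^2 = 1.320739.
  rho(1) = 0.250992 / 1.320739 = 0.1900.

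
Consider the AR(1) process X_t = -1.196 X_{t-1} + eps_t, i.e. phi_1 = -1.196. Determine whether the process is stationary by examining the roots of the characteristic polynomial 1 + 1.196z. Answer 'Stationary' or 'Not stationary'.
\text{Not stationary}

The AR(p) characteristic polynomial is P(z) = 1 + 1.196z.
Stationarity requires all roots to lie outside the unit circle, i.e. |z| > 1 for every root.
This is linear in z: 1 + (1.196) z = 0  =>  z = -1/(1.196) = -0.83612,  |z| = 0.83612.
Moduli of all roots: 0.8361.
All moduli strictly greater than 1? No.
Verdict: Not stationary.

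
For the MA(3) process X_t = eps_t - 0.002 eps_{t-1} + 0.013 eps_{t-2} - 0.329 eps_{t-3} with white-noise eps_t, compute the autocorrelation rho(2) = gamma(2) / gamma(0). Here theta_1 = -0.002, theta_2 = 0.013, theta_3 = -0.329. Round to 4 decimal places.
\rho(2) = 0.0123

For an MA(q) process with theta_0 = 1, the autocovariance is
  gamma(k) = sigma^2 * sum_{i=0..q-k} theta_i * theta_{i+k},
and rho(k) = gamma(k) / gamma(0). Sigma^2 cancels.
  numerator   = (1)*(0.013) + (-0.002)*(-0.329) = 0.013658.
  denominator = (1)^2 + (-0.002)^2 + (0.013)^2 + (-0.329)^2 = 1.108414.
  rho(2) = 0.013658 / 1.108414 = 0.0123.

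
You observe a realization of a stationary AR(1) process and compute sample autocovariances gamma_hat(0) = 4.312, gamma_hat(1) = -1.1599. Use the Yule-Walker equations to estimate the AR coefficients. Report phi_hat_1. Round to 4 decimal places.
\hat\phi_{1} = -0.2690

The Yule-Walker equations for an AR(p) process read, in matrix form,
  Gamma_p phi = r_p,   with   (Gamma_p)_{ij} = gamma(|i - j|),
                       (r_p)_i = gamma(i),   i,j = 1..p.
Substitute the sample gammas (Toeplitz matrix and right-hand side of size 1):
  Gamma_p = [[4.312]]
  r_p     = [-1.1599]
With p = 1 this is the single equation gamma(0) phi_1 = gamma(1):
  phi_hat_1 = gamma(1) / gamma(0) = -1.1599 / 4.312 = -0.2690.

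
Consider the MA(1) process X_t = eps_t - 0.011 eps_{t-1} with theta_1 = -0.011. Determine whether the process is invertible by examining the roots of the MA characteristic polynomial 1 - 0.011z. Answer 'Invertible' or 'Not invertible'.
\text{Invertible}

The MA(q) characteristic polynomial is P(z) = 1 - 0.011z.
Invertibility requires all roots to lie outside the unit circle, i.e. |z| > 1 for every root.
This is linear in z: 1 + (-0.011) z = 0  =>  z = -1/(-0.011) = 90.909091,  |z| = 90.909091.
Moduli of all roots: 90.9091.
All moduli strictly greater than 1? Yes.
Verdict: Invertible.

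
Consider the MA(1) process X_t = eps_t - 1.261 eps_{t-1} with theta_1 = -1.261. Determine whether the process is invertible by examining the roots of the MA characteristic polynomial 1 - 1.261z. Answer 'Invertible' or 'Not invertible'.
\text{Not invertible}

The MA(q) characteristic polynomial is P(z) = 1 - 1.261z.
Invertibility requires all roots to lie outside the unit circle, i.e. |z| > 1 for every root.
This is linear in z: 1 + (-1.261) z = 0  =>  z = -1/(-1.261) = 0.793021,  |z| = 0.793021.
Moduli of all roots: 0.7930.
All moduli strictly greater than 1? No.
Verdict: Not invertible.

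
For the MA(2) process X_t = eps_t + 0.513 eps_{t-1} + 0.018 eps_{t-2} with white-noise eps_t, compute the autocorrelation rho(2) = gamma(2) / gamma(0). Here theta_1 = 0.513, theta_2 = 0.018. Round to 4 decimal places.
\rho(2) = 0.0142

For an MA(q) process with theta_0 = 1, the autocovariance is
  gamma(k) = sigma^2 * sum_{i=0..q-k} theta_i * theta_{i+k},
and rho(k) = gamma(k) / gamma(0). Sigma^2 cancels.
  numerator   = (1)*(0.018) = 0.018.
  denominator = (1)^2 + (0.513)^2 + (0.018)^2 = 1.263493.
  rho(2) = 0.018 / 1.263493 = 0.0142.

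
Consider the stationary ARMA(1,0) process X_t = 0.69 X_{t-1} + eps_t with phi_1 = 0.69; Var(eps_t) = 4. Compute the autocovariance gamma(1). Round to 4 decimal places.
\gamma(1) = 5.2682

Multiply the model equation by X_{t-k} and take expectations. With theta_0 = psi_0 = 1 and psi_j the MA(infinity) weights, this gives
  gamma(k) - sum_i phi_i gamma(k-i) = c_k,
  c_k = sigma^2 * sum_{j=k..q} theta_j psi_{j-k}   (c_k = 0 for k > q),
using gamma(-m) = gamma(m).
Pure AR (q = 0): c_0 = sigma^2 = 4, c_k = 0 for k >= 1.
Equations for k = 0 and k = 1 (AR order 1):
  gamma(0) = phi_1 gamma(1) + c_0
  gamma(1) = phi_1 gamma(0) + c_1
Substituting the second into the first: gamma(0) (1 - phi_1^2) = c_0 + phi_1 c_1, so
  gamma(0) = c_0 / (1 - phi_1^2) = 4 / (1 - (0.69)^2) = 4 / 0.5239 = 7.635045.
  gamma(1) = phi_1 gamma(0) = (0.69)(7.635045) = 5.268181.
Therefore gamma(1) = 5.2682 (to 4 decimal places).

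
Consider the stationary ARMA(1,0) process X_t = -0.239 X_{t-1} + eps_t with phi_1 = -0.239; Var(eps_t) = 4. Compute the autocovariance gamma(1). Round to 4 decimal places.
\gamma(1) = -1.0139

Multiply the model equation by X_{t-k} and take expectations. With theta_0 = psi_0 = 1 and psi_j the MA(infinity) weights, this gives
  gamma(k) - sum_i phi_i gamma(k-i) = c_k,
  c_k = sigma^2 * sum_{j=k..q} theta_j psi_{j-k}   (c_k = 0 for k > q),
using gamma(-m) = gamma(m).
Pure AR (q = 0): c_0 = sigma^2 = 4, c_k = 0 for k >= 1.
Equations for k = 0 and k = 1 (AR order 1):
  gamma(0) = phi_1 gamma(1) + c_0
  gamma(1) = phi_1 gamma(0) + c_1
Substituting the second into the first: gamma(0) (1 - phi_1^2) = c_0 + phi_1 c_1, so
  gamma(0) = c_0 / (1 - phi_1^2) = 4 / (1 - (-0.239)^2) = 4 / 0.942879 = 4.242326.
  gamma(1) = phi_1 gamma(0) = (-0.239)(4.242326) = -1.013916.
Therefore gamma(1) = -1.0139 (to 4 decimal places).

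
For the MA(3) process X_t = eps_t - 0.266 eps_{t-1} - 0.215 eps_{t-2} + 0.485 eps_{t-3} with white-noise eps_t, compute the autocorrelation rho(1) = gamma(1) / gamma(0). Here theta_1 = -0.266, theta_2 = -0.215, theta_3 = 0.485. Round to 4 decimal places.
\rho(1) = -0.2315

For an MA(q) process with theta_0 = 1, the autocovariance is
  gamma(k) = sigma^2 * sum_{i=0..q-k} theta_i * theta_{i+k},
and rho(k) = gamma(k) / gamma(0). Sigma^2 cancels.
  numerator   = (1)*(-0.266) + (-0.266)*(-0.215) + (-0.215)*(0.485) = -0.313085.
  denominator = (1)^2 + (-0.266)^2 + (-0.215)^2 + (0.485)^2 = 1.352206.
  rho(1) = -0.313085 / 1.352206 = -0.2315.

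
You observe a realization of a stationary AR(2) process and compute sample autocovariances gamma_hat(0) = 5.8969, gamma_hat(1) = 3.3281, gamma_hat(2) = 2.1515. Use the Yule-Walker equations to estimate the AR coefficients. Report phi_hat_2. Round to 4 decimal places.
\hat\phi_{2} = 0.0680

The Yule-Walker equations for an AR(p) process read, in matrix form,
  Gamma_p phi = r_p,   with   (Gamma_p)_{ij} = gamma(|i - j|),
                       (r_p)_i = gamma(i),   i,j = 1..p.
Substitute the sample gammas (Toeplitz matrix and right-hand side of size 2):
  Gamma_p = [[5.8969, 3.3281], [3.3281, 5.8969]]
  r_p     = [3.3281, 2.1515]
Written out:
  5.8969 phi_1 + 3.3281 phi_2 = 3.3281
  3.3281 phi_1 + 5.8969 phi_2 = 2.1515
Solve by Cramer's rule:
  det = gamma(0)^2 - gamma(1)^2 = (5.8969)^2 - (3.3281)^2 = 34.77342961 - 11.07624961 = 23.69718
  phi_hat_1 = [gamma(1) gamma(0) - gamma(1) gamma(2)] / det = [(3.3281)(5.8969) - (3.3281)(2.1515)] / 23.69718 = 12.46506574 / 23.69718 = 0.526
  phi_hat_2 = [gamma(0) gamma(2) - gamma(1)^2] / det = [(5.8969)(2.1515) - (3.3281)^2] / 23.69718 = 1.61093074 / 23.69718 = 0.068
So phi_hat = [0.5260, 0.0680].
Therefore phi_hat_2 = 0.0680.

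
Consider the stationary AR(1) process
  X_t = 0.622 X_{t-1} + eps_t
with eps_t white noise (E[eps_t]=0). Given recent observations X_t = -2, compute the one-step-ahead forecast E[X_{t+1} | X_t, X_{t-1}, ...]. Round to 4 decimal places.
E[X_{t+1} \mid \mathcal F_t] = -1.2440

For an AR(p) model X_t = c + sum_i phi_i X_{t-i} + eps_t, the
one-step-ahead conditional mean is
  E[X_{t+1} | X_t, ...] = c + sum_i phi_i X_{t+1-i}.
Substitute known values:
  E[X_{t+1} | ...] = (0.622) * (-2)
                   = -1.2440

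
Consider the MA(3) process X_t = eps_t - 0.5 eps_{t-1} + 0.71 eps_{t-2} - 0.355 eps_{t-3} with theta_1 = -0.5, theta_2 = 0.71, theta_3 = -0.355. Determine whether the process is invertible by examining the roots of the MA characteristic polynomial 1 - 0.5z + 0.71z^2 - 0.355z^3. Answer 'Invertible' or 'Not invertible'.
\text{Invertible}

The MA(q) characteristic polynomial is P(z) = 1 - 0.5z + 0.71z^2 - 0.355z^3.
Invertibility requires all roots to lie outside the unit circle, i.e. |z| > 1 for every root.
Degree 3: look for a simple real root z0 first, then factor out (1 - z/z0) and solve the remaining quadratic.
Testing z0 = 2: P(2) = 1 + (-0.5)(2) + (0.71)(2)^2 + (-0.355)(2)^3
  = 1 + (-1) + (2.84) + (-2.84) = 0.  So z_0 = 2 is a root, |z_0| = 2.
Divide out the factor (1 - 0.5 z) = (1 - z/z0) (since 1/z0 = 0.5):
  P(z) = (1 - 0.5 z)(1 + (0) z + (0.71) z^2)
  [check: z-coef 0 - (0.5) = -0.5; z^2-coef 0.71 - (0.5)(0) = 0.71; z^3-coef -(0.5)(0.71) = -0.355.]
Remaining roots from the quadratic factor 1 + (0) z + (0.71) z^2:
  Set 1 + (0) z + (0.71) z^2 = 0, i.e. a z^2 + b z + c = 0 with a = 0.71, b = 0, c = 1.
  Discriminant D = b^2 - 4ac = (0)^2 - 4*(0.71)*1 = 0 - (2.84) = -2.84.
  D < 0, so the roots are the complex-conjugate pair z = (-b +/- i sqrt(-D)) / (2a) = 0 +/- 1.1868i.
  For a conjugate pair |z|^2 = z * conj(z) = (product of roots) = c/a = 1/(0.71) = 1.408451, so |z| = sqrt(1.408451) = 1.1868 for both roots.
Moduli of all roots: 2.0000, 1.1868, 1.1868.
All moduli strictly greater than 1? Yes.
Verdict: Invertible.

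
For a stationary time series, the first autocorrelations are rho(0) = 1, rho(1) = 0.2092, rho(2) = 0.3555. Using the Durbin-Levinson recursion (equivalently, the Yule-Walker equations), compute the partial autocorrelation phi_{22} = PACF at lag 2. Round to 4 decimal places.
\phi_{22} = 0.3260

The PACF at lag k is phi_{kk}, the last component of the solution
to the Yule-Walker system G_k phi = r_k where
  (G_k)_{ij} = rho(|i - j|), (r_k)_i = rho(i), i,j = 1..k.
Equivalently, Durbin-Levinson gives phi_{kk} iteratively:
  phi_{11} = rho(1)
  phi_{kk} = [rho(k) - sum_{j=1..k-1} phi_{k-1,j} rho(k-j)]
            / [1 - sum_{j=1..k-1} phi_{k-1,j} rho(j)],
  phi_{k,j} = phi_{k-1,j} - phi_{kk} phi_{k-1,k-j},  j = 1..k-1.
Step k = 1:
  phi_11 = rho(1) = 0.2092.
Step k = 2:
  phi_22 = [rho(2) - phi_11 rho(1)] / [1 - phi_11 rho(1)] = [0.3555 - (0.2092)(0.2092)] / [1 - (0.2092)(0.2092)]
         = 0.31173536 / 0.95623536 = 0.326.
Therefore phi_{22} = 0.3260.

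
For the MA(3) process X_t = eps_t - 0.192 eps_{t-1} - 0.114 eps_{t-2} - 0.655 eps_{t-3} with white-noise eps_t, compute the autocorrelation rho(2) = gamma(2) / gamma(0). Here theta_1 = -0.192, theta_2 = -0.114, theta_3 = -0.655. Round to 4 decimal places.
\rho(2) = 0.0080

For an MA(q) process with theta_0 = 1, the autocovariance is
  gamma(k) = sigma^2 * sum_{i=0..q-k} theta_i * theta_{i+k},
and rho(k) = gamma(k) / gamma(0). Sigma^2 cancels.
  numerator   = (1)*(-0.114) + (-0.192)*(-0.655) = 0.01176.
  denominator = (1)^2 + (-0.192)^2 + (-0.114)^2 + (-0.655)^2 = 1.478885.
  rho(2) = 0.01176 / 1.478885 = 0.0080.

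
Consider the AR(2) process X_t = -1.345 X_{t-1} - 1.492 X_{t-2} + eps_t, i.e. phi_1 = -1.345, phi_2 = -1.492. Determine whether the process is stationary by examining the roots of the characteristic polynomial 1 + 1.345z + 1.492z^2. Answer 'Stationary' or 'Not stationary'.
\text{Not stationary}

The AR(p) characteristic polynomial is P(z) = 1 + 1.345z + 1.492z^2.
Stationarity requires all roots to lie outside the unit circle, i.e. |z| > 1 for every root.
Set 1 + (1.345) z + (1.492) z^2 = 0, i.e. a z^2 + b z + c = 0 with a = 1.492, b = 1.345, c = 1.
Discriminant D = b^2 - 4ac = (1.345)^2 - 4*(1.492)*1 = 1.809025 - (5.968) = -4.158975.
D < 0, so the roots are the complex-conjugate pair z = (-b +/- i sqrt(-D)) / (2a) = -0.4507 +/- 0.6834i.
For a conjugate pair |z|^2 = z * conj(z) = (product of roots) = c/a = 1/(1.492) = 0.670241, so |z| = sqrt(0.670241) = 0.8187 for both roots.
Moduli of all roots: 0.8187, 0.8187.
All moduli strictly greater than 1? No.
Verdict: Not stationary.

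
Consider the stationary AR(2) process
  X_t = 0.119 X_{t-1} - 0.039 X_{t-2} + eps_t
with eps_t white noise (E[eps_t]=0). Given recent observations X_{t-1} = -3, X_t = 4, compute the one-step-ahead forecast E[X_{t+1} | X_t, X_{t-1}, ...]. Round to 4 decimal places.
E[X_{t+1} \mid \mathcal F_t] = 0.5930

For an AR(p) model X_t = c + sum_i phi_i X_{t-i} + eps_t, the
one-step-ahead conditional mean is
  E[X_{t+1} | X_t, ...] = c + sum_i phi_i X_{t+1-i}.
Substitute known values:
  E[X_{t+1} | ...] = (0.119) * (4) + (-0.039) * (-3)
                   = 0.5930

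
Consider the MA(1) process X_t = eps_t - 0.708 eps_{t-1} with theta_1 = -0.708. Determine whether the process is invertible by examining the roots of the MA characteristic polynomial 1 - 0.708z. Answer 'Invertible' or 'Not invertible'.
\text{Invertible}

The MA(q) characteristic polynomial is P(z) = 1 - 0.708z.
Invertibility requires all roots to lie outside the unit circle, i.e. |z| > 1 for every root.
This is linear in z: 1 + (-0.708) z = 0  =>  z = -1/(-0.708) = 1.412429,  |z| = 1.412429.
Moduli of all roots: 1.4124.
All moduli strictly greater than 1? Yes.
Verdict: Invertible.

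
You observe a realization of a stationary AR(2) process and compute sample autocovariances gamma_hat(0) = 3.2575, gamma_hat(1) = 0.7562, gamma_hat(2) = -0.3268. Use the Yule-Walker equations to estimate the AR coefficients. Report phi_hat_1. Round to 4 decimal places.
\hat\phi_{1} = 0.2700

The Yule-Walker equations for an AR(p) process read, in matrix form,
  Gamma_p phi = r_p,   with   (Gamma_p)_{ij} = gamma(|i - j|),
                       (r_p)_i = gamma(i),   i,j = 1..p.
Substitute the sample gammas (Toeplitz matrix and right-hand side of size 2):
  Gamma_p = [[3.2575, 0.7562], [0.7562, 3.2575]]
  r_p     = [0.7562, -0.3268]
Written out:
  3.2575 phi_1 + 0.7562 phi_2 = 0.7562
  0.7562 phi_1 + 3.2575 phi_2 = -0.3268
Solve by Cramer's rule:
  det = gamma(0)^2 - gamma(1)^2 = (3.2575)^2 - (0.7562)^2 = 10.61130625 - 0.57183844 = 10.03946781
  phi_hat_1 = [gamma(1) gamma(0) - gamma(1) gamma(2)] / det = [(0.7562)(3.2575) - (0.7562)(-0.3268)] / 10.03946781 = 2.71044766 / 10.03946781 = 0.27
  phi_hat_2 = [gamma(0) gamma(2) - gamma(1)^2] / det = [(3.2575)(-0.3268) - (0.7562)^2] / 10.03946781 = -1.63638944 / 10.03946781 = -0.163
So phi_hat = [0.2700, -0.1630].
Therefore phi_hat_1 = 0.2700.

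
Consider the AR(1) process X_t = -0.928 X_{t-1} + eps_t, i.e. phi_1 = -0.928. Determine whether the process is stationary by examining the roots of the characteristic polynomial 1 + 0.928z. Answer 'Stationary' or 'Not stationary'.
\text{Stationary}

The AR(p) characteristic polynomial is P(z) = 1 + 0.928z.
Stationarity requires all roots to lie outside the unit circle, i.e. |z| > 1 for every root.
This is linear in z: 1 + (0.928) z = 0  =>  z = -1/(0.928) = -1.077586,  |z| = 1.077586.
Moduli of all roots: 1.0776.
All moduli strictly greater than 1? Yes.
Verdict: Stationary.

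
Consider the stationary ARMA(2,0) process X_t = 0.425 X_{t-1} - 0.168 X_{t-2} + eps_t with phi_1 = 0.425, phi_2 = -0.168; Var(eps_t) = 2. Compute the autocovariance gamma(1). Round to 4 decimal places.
\gamma(1) = 0.8632

Multiply the model equation by X_{t-k} and take expectations. With theta_0 = psi_0 = 1 and psi_j the MA(infinity) weights, this gives
  gamma(k) - sum_i phi_i gamma(k-i) = c_k,
  c_k = sigma^2 * sum_{j=k..q} theta_j psi_{j-k}   (c_k = 0 for k > q),
using gamma(-m) = gamma(m).
Pure AR (q = 0): c_0 = sigma^2 = 2, c_k = 0 for k >= 1.
Equations for k = 0, 1, 2 (AR order 2, c_2 = 0):
  (E0) gamma(0) = phi_1 gamma(1) + phi_2 gamma(2) + c_0
  (E1) gamma(1) = phi_1 gamma(0) + phi_2 gamma(1) + c_1
  (E2) gamma(2) = phi_1 gamma(1) + phi_2 gamma(0)
From (E1): gamma(1) = A gamma(0) + B with
  A = phi_1 / (1 - phi_2) = 0.425 / 1.168 = 0.36387,   B = c_1 / (1 - phi_2) = 0 / 1.168 = 0.
Insert (E2) into (E0): gamma(0) (1 - phi_2^2) = phi_1 (1 + phi_2) gamma(1) + c_0.
  phi_1 (1 + phi_2) = (0.425)(0.832) = 0.3536,   1 - phi_2^2 = 0.971776.
Replace gamma(1) by A gamma(0) + B and collect gamma(0):
  gamma(0) [0.971776 - (0.3536)(0.36387)] = c_0 = 2
  gamma(0) * 0.843112 = 2
  gamma(0) = 2 / 0.843112 = 2.372165.
  gamma(1) = A gamma(0) = (0.36387)(2.372165) = 0.863159.
Therefore gamma(1) = 0.8632 (to 4 decimal places).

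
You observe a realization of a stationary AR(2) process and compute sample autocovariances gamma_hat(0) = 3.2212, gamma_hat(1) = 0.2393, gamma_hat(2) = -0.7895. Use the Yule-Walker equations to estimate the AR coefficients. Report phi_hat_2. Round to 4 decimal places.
\hat\phi_{2} = -0.2520

The Yule-Walker equations for an AR(p) process read, in matrix form,
  Gamma_p phi = r_p,   with   (Gamma_p)_{ij} = gamma(|i - j|),
                       (r_p)_i = gamma(i),   i,j = 1..p.
Substitute the sample gammas (Toeplitz matrix and right-hand side of size 2):
  Gamma_p = [[3.2212, 0.2393], [0.2393, 3.2212]]
  r_p     = [0.2393, -0.7895]
Written out:
  3.2212 phi_1 + 0.2393 phi_2 = 0.2393
  0.2393 phi_1 + 3.2212 phi_2 = -0.7895
Solve by Cramer's rule:
  det = gamma(0)^2 - gamma(1)^2 = (3.2212)^2 - (0.2393)^2 = 10.37612944 - 0.05726449 = 10.31886495
  phi_hat_1 = [gamma(1) gamma(0) - gamma(1) gamma(2)] / det = [(0.2393)(3.2212) - (0.2393)(-0.7895)] / 10.31886495 = 0.95976051 / 10.31886495 = 0.093
  phi_hat_2 = [gamma(0) gamma(2) - gamma(1)^2] / det = [(3.2212)(-0.7895) - (0.2393)^2] / 10.31886495 = -2.60040189 / 10.31886495 = -0.252
So phi_hat = [0.0930, -0.2520].
Therefore phi_hat_2 = -0.2520.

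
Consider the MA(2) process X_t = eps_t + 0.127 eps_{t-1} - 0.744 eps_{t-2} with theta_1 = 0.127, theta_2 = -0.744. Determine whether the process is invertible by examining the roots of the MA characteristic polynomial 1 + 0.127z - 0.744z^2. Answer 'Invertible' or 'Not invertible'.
\text{Invertible}

The MA(q) characteristic polynomial is P(z) = 1 + 0.127z - 0.744z^2.
Invertibility requires all roots to lie outside the unit circle, i.e. |z| > 1 for every root.
Set 1 + (0.127) z + (-0.744) z^2 = 0, i.e. a z^2 + b z + c = 0 with a = -0.744, b = 0.127, c = 1.
Discriminant D = b^2 - 4ac = (0.127)^2 - 4*(-0.744)*1 = 0.016129 - (-2.976) = 2.992129.
D >= 0, so the roots are real: z = (-b +/- sqrt(D)) / (2a) = (-0.127 +/- 1.729777) / (-1.488).
  z_1 = (-0.127 + 1.729777) / (-1.488) = -1.0771,   |z_1| = 1.0771.
  z_2 = (-0.127 - 1.729777) / (-1.488) = 1.2478,   |z_2| = 1.2478.
Moduli of all roots: 1.0771, 1.2478.
All moduli strictly greater than 1? Yes.
Verdict: Invertible.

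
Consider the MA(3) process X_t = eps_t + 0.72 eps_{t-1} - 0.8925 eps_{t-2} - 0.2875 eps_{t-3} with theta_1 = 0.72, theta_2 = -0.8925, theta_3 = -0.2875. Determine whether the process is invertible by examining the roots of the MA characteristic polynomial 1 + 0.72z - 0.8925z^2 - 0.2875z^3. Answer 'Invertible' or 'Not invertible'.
\text{Not invertible}

The MA(q) characteristic polynomial is P(z) = 1 + 0.72z - 0.8925z^2 - 0.2875z^3.
Invertibility requires all roots to lie outside the unit circle, i.e. |z| > 1 for every root.
Degree 3: look for a simple real root z0 first, then factor out (1 - z/z0) and solve the remaining quadratic.
Testing z0 = -0.8: P(-0.8) = 1 + (0.72)(-0.8) + (-0.8925)(-0.8)^2 + (-0.2875)(-0.8)^3
  = 1 + (-0.576) + (-0.5712) + (0.1472) = 0.  So z_0 = -0.8 is a root, |z_0| = 0.8.
Divide out the factor (1 + 1.25 z) = (1 - z/z0) (since 1/z0 = -1.25):
  P(z) = (1 + 1.25 z)(1 + (-0.53) z + (-0.23) z^2)
  [check: z-coef -0.53 - (-1.25) = 0.72; z^2-coef -0.23 - (-1.25)(-0.53) = -0.8925; z^3-coef -(-1.25)(-0.23) = -0.2875.]
Remaining roots from the quadratic factor 1 + (-0.53) z + (-0.23) z^2:
  Set 1 + (-0.53) z + (-0.23) z^2 = 0, i.e. a z^2 + b z + c = 0 with a = -0.23, b = -0.53, c = 1.
  Discriminant D = b^2 - 4ac = (-0.53)^2 - 4*(-0.23)*1 = 0.2809 - (-0.92) = 1.2009.
  D >= 0, so the roots are real: z = (-b +/- sqrt(D)) / (2a) = (0.53 +/- 1.095856) / (-0.46).
    z_1 = (0.53 + 1.095856) / (-0.46) = -3.5345,   |z_1| = 3.5345.
    z_2 = (0.53 - 1.095856) / (-0.46) = 1.2301,   |z_2| = 1.2301.
Moduli of all roots: 0.8000, 3.5345, 1.2301.
All moduli strictly greater than 1? No.
Verdict: Not invertible.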